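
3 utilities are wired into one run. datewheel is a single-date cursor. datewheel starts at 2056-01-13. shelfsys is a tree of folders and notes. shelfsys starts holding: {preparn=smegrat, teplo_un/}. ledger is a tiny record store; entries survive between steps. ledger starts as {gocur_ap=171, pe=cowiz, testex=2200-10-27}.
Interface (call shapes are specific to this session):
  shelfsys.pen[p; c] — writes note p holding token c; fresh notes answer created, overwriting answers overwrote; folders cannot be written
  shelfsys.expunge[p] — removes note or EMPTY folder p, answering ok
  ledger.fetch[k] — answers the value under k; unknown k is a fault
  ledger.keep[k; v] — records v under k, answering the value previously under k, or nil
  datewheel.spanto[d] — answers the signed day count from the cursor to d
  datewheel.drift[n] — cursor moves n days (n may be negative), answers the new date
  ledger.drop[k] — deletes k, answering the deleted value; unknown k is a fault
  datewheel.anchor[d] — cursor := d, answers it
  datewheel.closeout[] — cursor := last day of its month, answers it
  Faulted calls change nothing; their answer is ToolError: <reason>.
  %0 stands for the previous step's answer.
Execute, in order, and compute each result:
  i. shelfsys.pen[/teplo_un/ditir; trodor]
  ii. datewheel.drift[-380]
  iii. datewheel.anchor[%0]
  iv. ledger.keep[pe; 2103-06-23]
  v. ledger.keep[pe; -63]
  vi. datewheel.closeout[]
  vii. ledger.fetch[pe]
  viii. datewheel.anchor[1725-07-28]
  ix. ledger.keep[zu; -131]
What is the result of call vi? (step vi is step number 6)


==> pen(p: /teplo_un/ditir, c: trodor)
<== created
==> drift(n: -380)
<== 2054-12-29
==> anchor(d: %0)
<== 2054-12-29
==> keep(k: pe, v: 2103-06-23)
<== cowiz
==> keep(k: pe, v: -63)
<== 2103-06-23
==> closeout()
<== 2054-12-31
==> fetch(k: pe)
<== -63
==> anchor(d: 1725-07-28)
<== 1725-07-28
==> keep(k: zu, v: -131)
<== nil

Answer: 2054-12-31


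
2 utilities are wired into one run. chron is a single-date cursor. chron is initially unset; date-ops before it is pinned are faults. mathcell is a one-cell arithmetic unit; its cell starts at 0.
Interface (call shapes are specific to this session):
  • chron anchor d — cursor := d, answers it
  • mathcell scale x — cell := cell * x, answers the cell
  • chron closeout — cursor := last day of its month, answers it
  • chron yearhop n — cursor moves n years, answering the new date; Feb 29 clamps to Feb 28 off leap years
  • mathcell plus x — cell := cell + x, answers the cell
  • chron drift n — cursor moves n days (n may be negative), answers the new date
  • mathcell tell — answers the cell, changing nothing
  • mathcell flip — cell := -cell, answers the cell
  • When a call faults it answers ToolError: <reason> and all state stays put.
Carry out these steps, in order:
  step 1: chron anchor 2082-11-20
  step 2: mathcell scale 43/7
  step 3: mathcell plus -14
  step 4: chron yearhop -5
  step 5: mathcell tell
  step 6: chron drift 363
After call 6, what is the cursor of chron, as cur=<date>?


I run chron anchor on d=2082-11-20, and observe 2082-11-20.
Then mathcell scale on x=43/7, and get 0.
I use mathcell plus on x=-14, and observe -14.
Invoking chron yearhop on n=-5, yielding 2077-11-20.
Invoking mathcell tell(), → -14.
I try chron drift on n=363, and observe 2078-11-18.

Answer: cur=2078-11-18


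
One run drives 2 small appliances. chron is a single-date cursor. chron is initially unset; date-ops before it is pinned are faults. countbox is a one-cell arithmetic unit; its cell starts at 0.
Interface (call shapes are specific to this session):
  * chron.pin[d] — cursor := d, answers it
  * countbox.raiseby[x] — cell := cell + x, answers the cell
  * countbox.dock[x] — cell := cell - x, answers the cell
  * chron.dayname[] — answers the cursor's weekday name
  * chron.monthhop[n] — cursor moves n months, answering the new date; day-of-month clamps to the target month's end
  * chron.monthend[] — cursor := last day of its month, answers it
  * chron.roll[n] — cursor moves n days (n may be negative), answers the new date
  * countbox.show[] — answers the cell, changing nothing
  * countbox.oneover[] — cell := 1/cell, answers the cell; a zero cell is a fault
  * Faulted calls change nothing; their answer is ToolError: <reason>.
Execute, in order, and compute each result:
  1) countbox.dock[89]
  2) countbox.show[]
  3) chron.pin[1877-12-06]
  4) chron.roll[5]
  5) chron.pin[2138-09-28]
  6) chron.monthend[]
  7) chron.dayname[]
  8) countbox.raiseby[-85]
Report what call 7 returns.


I invoke countbox.dock on x=89, which returns -89.
I invoke countbox.show, giving -89.
I invoke chron.pin on d=1877-12-06, yielding 1877-12-06.
Using chron.roll on n=5, and see 1877-12-11.
I run chron.pin on d=2138-09-28, — result: 2138-09-28.
Using chron.monthend, → 2138-09-30.
I run chron.dayname(), — result: Tuesday.
Using countbox.raiseby on x=-85, and get -174.

Answer: Tuesday


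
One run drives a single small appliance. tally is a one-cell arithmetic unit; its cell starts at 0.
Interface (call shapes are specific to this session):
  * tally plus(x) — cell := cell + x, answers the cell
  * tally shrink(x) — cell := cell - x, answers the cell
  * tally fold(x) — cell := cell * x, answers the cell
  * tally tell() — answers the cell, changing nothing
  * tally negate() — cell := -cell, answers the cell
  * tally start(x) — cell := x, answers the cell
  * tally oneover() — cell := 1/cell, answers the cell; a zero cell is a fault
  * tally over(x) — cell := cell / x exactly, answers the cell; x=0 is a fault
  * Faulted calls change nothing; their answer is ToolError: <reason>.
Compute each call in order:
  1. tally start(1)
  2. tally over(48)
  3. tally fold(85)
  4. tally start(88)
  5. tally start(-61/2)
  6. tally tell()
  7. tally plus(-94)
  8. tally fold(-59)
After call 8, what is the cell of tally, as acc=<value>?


Act: tally start[x→1]
Obs: 1
Act: tally over[x→48]
Obs: 1/48
Act: tally fold[x→85]
Obs: 85/48
Act: tally start[x→88]
Obs: 88
Act: tally start[x→-61/2]
Obs: -61/2
Act: tally tell[]
Obs: -61/2
Act: tally plus[x→-94]
Obs: -249/2
Act: tally fold[x→-59]
Obs: 14691/2

Answer: acc=14691/2


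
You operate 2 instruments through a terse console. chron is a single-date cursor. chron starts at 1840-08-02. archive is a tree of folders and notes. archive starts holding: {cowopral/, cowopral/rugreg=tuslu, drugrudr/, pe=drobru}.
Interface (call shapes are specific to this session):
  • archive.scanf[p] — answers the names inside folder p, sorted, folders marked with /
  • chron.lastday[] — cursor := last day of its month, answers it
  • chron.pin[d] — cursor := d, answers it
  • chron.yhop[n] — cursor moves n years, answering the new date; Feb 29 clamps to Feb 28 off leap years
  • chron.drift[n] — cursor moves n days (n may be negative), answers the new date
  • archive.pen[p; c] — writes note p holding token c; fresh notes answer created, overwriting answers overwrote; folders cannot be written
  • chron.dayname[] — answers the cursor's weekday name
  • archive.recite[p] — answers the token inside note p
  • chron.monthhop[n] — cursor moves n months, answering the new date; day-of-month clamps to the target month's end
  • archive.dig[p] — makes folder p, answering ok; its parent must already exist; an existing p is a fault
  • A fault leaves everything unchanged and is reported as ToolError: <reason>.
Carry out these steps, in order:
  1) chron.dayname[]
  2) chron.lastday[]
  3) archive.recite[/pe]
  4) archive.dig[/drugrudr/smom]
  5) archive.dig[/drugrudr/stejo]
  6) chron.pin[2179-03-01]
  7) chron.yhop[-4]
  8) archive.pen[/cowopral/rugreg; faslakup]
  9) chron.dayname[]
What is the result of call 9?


Answer: Wednesday

Derivation:
-> chron.dayname()
<- Sunday
-> chron.lastday()
<- 1840-08-31
-> archive.recite(p=/pe)
<- drobru
-> archive.dig(p=/drugrudr/smom)
<- ok
-> archive.dig(p=/drugrudr/stejo)
<- ok
-> chron.pin(d=2179-03-01)
<- 2179-03-01
-> chron.yhop(n=-4)
<- 2175-03-01
-> archive.pen(p=/cowopral/rugreg, c=faslakup)
<- overwrote
-> chron.dayname()
<- Wednesday


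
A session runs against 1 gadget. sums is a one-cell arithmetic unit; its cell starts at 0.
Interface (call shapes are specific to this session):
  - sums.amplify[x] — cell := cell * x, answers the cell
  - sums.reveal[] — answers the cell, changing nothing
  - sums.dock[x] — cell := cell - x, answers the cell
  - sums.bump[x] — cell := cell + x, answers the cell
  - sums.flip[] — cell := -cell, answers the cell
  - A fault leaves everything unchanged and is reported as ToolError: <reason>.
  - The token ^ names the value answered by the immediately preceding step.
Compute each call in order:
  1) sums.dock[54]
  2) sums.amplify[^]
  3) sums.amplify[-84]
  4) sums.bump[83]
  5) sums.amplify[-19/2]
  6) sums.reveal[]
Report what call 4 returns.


Answer: -244861

Derivation:
→ dock(54)
← -54
→ amplify(^)
← 2916
→ amplify(-84)
← -244944
→ bump(83)
← -244861
→ amplify(-19/2)
← 4652359/2
→ reveal()
← 4652359/2


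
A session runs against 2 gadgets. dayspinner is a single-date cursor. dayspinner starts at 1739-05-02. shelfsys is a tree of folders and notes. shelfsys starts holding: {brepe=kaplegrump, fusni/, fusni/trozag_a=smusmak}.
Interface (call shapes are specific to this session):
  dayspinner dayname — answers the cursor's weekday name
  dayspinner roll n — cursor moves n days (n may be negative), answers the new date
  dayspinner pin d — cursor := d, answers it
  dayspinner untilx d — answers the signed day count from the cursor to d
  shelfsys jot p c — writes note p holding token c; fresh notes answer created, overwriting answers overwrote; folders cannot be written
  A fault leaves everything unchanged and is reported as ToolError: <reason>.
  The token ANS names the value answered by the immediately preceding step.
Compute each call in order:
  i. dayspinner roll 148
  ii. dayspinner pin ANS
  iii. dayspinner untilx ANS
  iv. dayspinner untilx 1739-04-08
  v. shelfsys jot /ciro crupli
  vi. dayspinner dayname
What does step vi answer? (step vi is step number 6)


Answer: Sunday

Derivation:
~$ dayspinner roll n='148'
  1739-09-27
~$ dayspinner pin d='ANS'
  1739-09-27
~$ dayspinner untilx d='ANS'
  0
~$ dayspinner untilx d='1739-04-08'
  -172
~$ shelfsys jot p='/ciro' c='crupli'
  created
~$ dayspinner dayname
  Sunday


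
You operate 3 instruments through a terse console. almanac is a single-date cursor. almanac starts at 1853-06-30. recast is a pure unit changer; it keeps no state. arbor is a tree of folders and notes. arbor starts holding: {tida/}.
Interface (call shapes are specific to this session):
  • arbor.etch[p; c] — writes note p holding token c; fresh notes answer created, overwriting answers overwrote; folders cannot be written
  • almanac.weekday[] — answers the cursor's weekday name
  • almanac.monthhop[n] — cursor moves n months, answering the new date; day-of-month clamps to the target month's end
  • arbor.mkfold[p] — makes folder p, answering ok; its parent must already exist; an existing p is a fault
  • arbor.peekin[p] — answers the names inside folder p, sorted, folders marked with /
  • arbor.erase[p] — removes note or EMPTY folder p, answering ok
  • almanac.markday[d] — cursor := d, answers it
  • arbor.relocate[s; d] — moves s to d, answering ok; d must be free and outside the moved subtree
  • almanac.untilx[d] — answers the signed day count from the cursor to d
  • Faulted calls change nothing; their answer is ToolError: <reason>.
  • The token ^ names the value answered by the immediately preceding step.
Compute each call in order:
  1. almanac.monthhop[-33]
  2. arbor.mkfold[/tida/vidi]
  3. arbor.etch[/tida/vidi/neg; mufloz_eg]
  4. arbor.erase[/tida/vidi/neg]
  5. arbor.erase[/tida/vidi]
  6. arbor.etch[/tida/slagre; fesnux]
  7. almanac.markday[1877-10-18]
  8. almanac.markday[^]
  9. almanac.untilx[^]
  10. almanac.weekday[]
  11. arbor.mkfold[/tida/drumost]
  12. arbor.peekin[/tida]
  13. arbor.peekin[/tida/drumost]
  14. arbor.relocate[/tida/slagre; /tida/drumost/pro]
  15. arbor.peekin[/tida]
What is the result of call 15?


Answer: [drumost/]

Derivation:
$ monthhop n='-33'
:: 1850-09-30
$ mkfold p='/tida/vidi'
:: ok
$ etch p='/tida/vidi/neg' c='mufloz_eg'
:: created
$ erase p='/tida/vidi/neg'
:: ok
$ erase p='/tida/vidi'
:: ok
$ etch p='/tida/slagre' c='fesnux'
:: created
$ markday d='1877-10-18'
:: 1877-10-18
$ markday d='^'
:: 1877-10-18
$ untilx d='^'
:: 0
$ weekday
:: Thursday
$ mkfold p='/tida/drumost'
:: ok
$ peekin p='/tida'
:: [drumost/, slagre]
$ peekin p='/tida/drumost'
:: []
$ relocate s='/tida/slagre' d='/tida/drumost/pro'
:: ok
$ peekin p='/tida'
:: [drumost/]


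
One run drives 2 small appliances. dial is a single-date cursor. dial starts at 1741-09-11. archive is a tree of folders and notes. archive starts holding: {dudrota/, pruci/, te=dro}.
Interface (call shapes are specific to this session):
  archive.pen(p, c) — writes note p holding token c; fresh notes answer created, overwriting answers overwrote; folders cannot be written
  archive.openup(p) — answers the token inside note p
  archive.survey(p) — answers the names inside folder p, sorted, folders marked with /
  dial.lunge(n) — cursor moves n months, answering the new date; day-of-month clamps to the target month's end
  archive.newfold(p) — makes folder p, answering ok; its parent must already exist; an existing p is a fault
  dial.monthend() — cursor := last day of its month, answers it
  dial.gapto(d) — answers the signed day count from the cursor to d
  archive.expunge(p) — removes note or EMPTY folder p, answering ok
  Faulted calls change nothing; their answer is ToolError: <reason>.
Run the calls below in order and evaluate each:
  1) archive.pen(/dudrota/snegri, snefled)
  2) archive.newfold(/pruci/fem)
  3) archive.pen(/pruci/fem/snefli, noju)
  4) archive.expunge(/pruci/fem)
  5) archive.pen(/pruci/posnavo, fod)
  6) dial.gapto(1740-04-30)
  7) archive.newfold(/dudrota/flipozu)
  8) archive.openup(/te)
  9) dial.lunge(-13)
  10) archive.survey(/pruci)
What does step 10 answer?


-> archive.pen(p=/dudrota/snegri, c=snefled)
<- created
-> archive.newfold(p=/pruci/fem)
<- ok
-> archive.pen(p=/pruci/fem/snefli, c=noju)
<- created
-> archive.expunge(p=/pruci/fem)
<- ToolError: not empty
-> archive.pen(p=/pruci/posnavo, c=fod)
<- created
-> dial.gapto(d=1740-04-30)
<- -499
-> archive.newfold(p=/dudrota/flipozu)
<- ok
-> archive.openup(p=/te)
<- dro
-> dial.lunge(n=-13)
<- 1740-08-11
-> archive.survey(p=/pruci)
<- [fem/, posnavo]

Answer: [fem/, posnavo]


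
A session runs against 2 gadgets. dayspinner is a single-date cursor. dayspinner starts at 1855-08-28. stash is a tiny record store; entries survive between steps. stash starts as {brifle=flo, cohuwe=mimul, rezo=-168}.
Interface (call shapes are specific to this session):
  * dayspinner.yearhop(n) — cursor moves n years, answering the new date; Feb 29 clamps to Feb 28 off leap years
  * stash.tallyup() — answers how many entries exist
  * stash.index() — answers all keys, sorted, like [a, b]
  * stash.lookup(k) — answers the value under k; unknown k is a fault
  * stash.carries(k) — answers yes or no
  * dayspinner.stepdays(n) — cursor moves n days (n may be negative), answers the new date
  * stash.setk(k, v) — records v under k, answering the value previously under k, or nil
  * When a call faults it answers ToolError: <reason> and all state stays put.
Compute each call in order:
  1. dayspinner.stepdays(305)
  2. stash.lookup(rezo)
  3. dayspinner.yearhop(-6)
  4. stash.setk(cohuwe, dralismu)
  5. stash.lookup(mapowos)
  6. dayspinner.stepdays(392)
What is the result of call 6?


Invoking dayspinner.stepdays on n: 305, and see 1856-06-28.
I use stash.lookup on k: rezo, yielding -168.
Calling dayspinner.yearhop on n: -6, — result: 1850-06-28.
Next I call stash.setk on k: cohuwe, v: dralismu, which returns mimul.
Calling stash.lookup on k: mapowos, which returns ToolError: no such key mapowos.
Calling dayspinner.stepdays on n: 392, and observe 1851-07-25.

Answer: 1851-07-25


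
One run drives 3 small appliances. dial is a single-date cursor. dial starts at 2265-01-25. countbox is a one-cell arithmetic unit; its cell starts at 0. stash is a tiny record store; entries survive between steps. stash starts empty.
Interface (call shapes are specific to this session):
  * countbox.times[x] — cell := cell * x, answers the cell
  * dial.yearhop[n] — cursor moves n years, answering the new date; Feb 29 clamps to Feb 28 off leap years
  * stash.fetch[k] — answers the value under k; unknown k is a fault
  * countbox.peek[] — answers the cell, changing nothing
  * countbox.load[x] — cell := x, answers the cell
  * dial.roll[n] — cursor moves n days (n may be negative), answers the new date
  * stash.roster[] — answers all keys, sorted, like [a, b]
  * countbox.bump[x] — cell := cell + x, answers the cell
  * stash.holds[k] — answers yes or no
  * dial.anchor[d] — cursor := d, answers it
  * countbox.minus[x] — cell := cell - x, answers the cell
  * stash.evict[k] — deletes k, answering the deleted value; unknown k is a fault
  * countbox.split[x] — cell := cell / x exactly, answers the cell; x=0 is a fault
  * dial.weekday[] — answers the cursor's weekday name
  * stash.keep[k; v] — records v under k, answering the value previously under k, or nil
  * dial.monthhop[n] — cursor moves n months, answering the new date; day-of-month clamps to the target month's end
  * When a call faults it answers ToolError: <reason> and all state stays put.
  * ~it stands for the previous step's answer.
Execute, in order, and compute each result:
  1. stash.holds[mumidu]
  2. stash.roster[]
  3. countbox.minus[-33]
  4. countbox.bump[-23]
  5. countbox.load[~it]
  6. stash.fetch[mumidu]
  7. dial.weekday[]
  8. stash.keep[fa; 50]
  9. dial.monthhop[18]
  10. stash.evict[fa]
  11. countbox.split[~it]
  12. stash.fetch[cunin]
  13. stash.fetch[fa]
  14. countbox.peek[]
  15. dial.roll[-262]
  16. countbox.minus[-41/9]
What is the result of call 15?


I use stash.holds passing k→mumidu, yielding no.
I invoke stash.roster, and see [].
I run countbox.minus passing x→-33, and get 33.
Now I run countbox.bump passing x→-23, — result: 10.
I run countbox.load passing x→~it, and observe 10.
Invoking stash.fetch passing k→mumidu, and get ToolError: no such key mumidu.
I run dial.weekday, yielding Wednesday.
Using stash.keep passing k→fa, v→50, and observe nil.
I run dial.monthhop passing n→18, which returns 2266-07-25.
Invoking stash.evict passing k→fa, and get 50.
Now I run countbox.split passing x→~it, and get 1/5.
I invoke stash.fetch passing k→cunin, which returns ToolError: no such key cunin.
Then stash.fetch passing k→fa, yielding ToolError: no such key fa.
I call countbox.peek(): 1/5.
I call dial.roll passing n→-262, and see 2265-11-05.
I use countbox.minus passing x→-41/9, and see 214/45.

Answer: 2265-11-05


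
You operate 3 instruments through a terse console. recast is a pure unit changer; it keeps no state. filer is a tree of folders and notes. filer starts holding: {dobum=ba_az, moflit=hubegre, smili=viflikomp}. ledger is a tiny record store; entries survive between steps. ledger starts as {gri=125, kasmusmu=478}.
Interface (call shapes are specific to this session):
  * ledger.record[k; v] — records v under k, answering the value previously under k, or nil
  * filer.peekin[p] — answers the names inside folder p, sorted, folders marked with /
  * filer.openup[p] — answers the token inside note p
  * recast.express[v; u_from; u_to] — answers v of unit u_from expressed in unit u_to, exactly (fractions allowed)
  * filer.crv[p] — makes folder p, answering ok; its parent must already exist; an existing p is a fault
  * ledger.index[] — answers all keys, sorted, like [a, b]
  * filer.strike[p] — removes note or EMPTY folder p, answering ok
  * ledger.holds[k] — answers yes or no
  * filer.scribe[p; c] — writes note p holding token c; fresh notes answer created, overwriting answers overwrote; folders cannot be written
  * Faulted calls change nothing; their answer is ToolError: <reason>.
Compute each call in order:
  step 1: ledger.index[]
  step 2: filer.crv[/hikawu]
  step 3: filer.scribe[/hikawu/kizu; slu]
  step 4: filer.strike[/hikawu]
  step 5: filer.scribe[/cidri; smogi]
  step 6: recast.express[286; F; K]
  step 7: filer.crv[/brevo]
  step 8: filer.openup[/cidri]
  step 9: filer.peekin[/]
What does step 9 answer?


Answer: [brevo/, cidri, dobum, hikawu/, moflit, smili]

Derivation:
Do: ledger.index[]
See: [gri, kasmusmu]
Do: filer.crv[p: /hikawu]
See: ok
Do: filer.scribe[p: /hikawu/kizu; c: slu]
See: created
Do: filer.strike[p: /hikawu]
See: ToolError: not empty
Do: filer.scribe[p: /cidri; c: smogi]
See: created
Do: recast.express[v: 286; u_from: F; u_to: K]
See: 74567/180
Do: filer.crv[p: /brevo]
See: ok
Do: filer.openup[p: /cidri]
See: smogi
Do: filer.peekin[p: /]
See: [brevo/, cidri, dobum, hikawu/, moflit, smili]


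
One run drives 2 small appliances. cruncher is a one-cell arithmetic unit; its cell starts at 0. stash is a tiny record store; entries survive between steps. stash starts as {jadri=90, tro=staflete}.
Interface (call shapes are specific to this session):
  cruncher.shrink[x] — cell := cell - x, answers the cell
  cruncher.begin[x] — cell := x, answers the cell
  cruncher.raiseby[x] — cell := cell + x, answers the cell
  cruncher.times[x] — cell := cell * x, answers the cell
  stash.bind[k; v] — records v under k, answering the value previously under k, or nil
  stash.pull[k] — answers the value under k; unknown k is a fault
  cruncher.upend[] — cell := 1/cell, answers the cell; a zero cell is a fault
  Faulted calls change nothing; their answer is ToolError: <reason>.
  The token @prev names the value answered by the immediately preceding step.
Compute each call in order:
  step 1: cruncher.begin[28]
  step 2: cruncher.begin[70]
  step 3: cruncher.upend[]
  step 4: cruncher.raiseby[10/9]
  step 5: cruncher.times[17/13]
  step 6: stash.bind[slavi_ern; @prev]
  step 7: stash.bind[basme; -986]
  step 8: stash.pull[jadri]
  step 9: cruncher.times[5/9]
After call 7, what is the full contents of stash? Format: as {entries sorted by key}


Answer: {basme=-986, jadri=90, slavi_ern=12053/8190, tro=staflete}

Derivation:
! 1. cruncher.begin(x='28') == 28
! 2. cruncher.begin(x='70') == 70
! 3. cruncher.upend() == 1/70
! 4. cruncher.raiseby(x='10/9') == 709/630
! 5. cruncher.times(x='17/13') == 12053/8190
! 6. stash.bind(k='slavi_ern', v='@prev') == nil
! 7. stash.bind(k='basme', v='-986') == nil
! 8. stash.pull(k='jadri') == 90
! 9. cruncher.times(x='5/9') == 12053/14742


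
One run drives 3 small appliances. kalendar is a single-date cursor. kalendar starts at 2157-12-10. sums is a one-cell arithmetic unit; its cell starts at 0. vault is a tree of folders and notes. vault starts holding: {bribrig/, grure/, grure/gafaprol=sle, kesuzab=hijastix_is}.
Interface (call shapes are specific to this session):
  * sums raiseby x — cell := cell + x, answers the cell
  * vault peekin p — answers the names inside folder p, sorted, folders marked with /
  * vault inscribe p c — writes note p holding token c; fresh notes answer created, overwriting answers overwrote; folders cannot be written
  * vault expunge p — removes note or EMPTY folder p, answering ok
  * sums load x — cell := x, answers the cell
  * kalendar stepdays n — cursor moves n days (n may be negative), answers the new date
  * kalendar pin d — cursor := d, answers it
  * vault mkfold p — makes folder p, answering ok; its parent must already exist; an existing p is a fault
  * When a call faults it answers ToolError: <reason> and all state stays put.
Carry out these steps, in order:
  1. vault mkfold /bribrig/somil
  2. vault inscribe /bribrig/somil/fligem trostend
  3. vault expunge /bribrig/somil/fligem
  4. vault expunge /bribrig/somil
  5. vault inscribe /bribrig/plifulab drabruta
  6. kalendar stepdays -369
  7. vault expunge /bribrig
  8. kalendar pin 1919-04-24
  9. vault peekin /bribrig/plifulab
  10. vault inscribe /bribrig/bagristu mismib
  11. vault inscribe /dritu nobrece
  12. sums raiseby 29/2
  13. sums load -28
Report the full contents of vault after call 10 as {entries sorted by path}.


Answer: {bribrig/, bribrig/bagristu=mismib, bribrig/plifulab=drabruta, grure/, grure/gafaprol=sle, kesuzab=hijastix_is}

Derivation:
Now I run vault mkfold using p: /bribrig/somil, which returns ok.
Then vault inscribe using p: /bribrig/somil/fligem, c: trostend, which returns created.
Using vault expunge using p: /bribrig/somil/fligem, and observe ok.
Invoking vault expunge using p: /bribrig/somil, → ok.
Then vault inscribe using p: /bribrig/plifulab, c: drabruta, and observe created.
I use kalendar stepdays using n: -369, which returns 2156-12-06.
I invoke vault expunge using p: /bribrig, which returns ToolError: not empty.
Calling kalendar pin using d: 1919-04-24, giving 1919-04-24.
I invoke vault peekin using p: /bribrig/plifulab, giving ToolError: not a directory.
I invoke vault inscribe using p: /bribrig/bagristu, c: mismib, and get created.
I invoke vault inscribe using p: /dritu, c: nobrece, and get created.
Next I call sums raiseby using x: 29/2, → 29/2.
Next I call sums load using x: -28, which returns -28.


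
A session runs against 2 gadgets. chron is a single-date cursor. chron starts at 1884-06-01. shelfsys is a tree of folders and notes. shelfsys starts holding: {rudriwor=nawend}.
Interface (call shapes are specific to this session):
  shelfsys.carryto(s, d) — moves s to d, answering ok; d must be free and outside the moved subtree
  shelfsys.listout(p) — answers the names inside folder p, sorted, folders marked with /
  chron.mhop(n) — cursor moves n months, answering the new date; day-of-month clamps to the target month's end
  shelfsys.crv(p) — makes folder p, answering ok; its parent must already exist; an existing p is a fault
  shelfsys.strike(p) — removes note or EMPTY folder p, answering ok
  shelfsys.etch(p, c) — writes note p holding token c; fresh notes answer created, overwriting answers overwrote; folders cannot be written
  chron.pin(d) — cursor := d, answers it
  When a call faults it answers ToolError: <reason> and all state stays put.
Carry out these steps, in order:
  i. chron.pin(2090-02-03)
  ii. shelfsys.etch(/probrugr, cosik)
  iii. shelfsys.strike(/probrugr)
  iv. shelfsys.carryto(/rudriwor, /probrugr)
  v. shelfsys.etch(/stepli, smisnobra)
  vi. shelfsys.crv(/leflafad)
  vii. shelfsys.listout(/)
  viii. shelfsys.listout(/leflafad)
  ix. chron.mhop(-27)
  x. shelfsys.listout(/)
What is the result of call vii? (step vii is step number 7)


→ chron.pin(d: 2090-02-03)
← 2090-02-03
→ shelfsys.etch(p: /probrugr, c: cosik)
← created
→ shelfsys.strike(p: /probrugr)
← ok
→ shelfsys.carryto(s: /rudriwor, d: /probrugr)
← ok
→ shelfsys.etch(p: /stepli, c: smisnobra)
← created
→ shelfsys.crv(p: /leflafad)
← ok
→ shelfsys.listout(p: /)
← [leflafad/, probrugr, stepli]
→ shelfsys.listout(p: /leflafad)
← []
→ chron.mhop(n: -27)
← 2087-11-03
→ shelfsys.listout(p: /)
← [leflafad/, probrugr, stepli]

Answer: [leflafad/, probrugr, stepli]


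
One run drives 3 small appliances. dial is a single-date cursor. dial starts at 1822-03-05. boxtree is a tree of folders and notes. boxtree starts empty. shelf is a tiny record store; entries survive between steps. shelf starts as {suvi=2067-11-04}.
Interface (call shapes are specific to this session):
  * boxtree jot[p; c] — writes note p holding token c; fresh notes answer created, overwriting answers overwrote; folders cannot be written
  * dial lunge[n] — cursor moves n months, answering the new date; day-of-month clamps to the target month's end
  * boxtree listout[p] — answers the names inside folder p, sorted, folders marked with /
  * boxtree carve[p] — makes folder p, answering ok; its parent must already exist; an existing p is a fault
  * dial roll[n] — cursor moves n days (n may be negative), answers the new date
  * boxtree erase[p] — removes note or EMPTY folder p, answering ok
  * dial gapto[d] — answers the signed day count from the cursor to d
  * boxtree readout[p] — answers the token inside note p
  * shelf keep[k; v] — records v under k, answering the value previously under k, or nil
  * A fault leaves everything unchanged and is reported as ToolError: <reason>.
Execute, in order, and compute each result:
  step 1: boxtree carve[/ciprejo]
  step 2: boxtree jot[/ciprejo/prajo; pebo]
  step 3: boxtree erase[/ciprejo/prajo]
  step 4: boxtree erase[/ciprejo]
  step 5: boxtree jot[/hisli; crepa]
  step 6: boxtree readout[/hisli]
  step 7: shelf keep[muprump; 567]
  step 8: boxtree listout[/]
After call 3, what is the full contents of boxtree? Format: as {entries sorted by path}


Answer: {ciprejo/}

Derivation:
! 1. boxtree carve(p=/ciprejo) : ok
! 2. boxtree jot(p=/ciprejo/prajo, c=pebo) : created
! 3. boxtree erase(p=/ciprejo/prajo) : ok
! 4. boxtree erase(p=/ciprejo) : ok
! 5. boxtree jot(p=/hisli, c=crepa) : created
! 6. boxtree readout(p=/hisli) : crepa
! 7. shelf keep(k=muprump, v=567) : nil
! 8. boxtree listout(p=/) : [hisli]


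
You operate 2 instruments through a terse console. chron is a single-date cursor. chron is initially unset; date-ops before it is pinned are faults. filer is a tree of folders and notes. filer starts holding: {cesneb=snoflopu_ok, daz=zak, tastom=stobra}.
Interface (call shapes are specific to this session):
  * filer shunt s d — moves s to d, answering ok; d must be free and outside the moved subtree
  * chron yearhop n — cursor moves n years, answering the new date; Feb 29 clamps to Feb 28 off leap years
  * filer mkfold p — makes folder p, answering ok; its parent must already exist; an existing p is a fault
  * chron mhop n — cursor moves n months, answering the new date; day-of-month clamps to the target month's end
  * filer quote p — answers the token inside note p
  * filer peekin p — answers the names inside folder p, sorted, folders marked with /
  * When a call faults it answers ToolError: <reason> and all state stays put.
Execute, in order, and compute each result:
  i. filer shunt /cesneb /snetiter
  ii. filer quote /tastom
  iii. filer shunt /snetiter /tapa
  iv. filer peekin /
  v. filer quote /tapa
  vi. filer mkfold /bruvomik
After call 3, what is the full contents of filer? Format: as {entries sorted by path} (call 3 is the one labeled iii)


% filer shunt(s='/cesneb', d='/snetiter') : ok
% filer quote(p='/tastom') : stobra
% filer shunt(s='/snetiter', d='/tapa') : ok
% filer peekin(p='/') : [daz, tapa, tastom]
% filer quote(p='/tapa') : snoflopu_ok
% filer mkfold(p='/bruvomik') : ok

Answer: {daz=zak, tapa=snoflopu_ok, tastom=stobra}


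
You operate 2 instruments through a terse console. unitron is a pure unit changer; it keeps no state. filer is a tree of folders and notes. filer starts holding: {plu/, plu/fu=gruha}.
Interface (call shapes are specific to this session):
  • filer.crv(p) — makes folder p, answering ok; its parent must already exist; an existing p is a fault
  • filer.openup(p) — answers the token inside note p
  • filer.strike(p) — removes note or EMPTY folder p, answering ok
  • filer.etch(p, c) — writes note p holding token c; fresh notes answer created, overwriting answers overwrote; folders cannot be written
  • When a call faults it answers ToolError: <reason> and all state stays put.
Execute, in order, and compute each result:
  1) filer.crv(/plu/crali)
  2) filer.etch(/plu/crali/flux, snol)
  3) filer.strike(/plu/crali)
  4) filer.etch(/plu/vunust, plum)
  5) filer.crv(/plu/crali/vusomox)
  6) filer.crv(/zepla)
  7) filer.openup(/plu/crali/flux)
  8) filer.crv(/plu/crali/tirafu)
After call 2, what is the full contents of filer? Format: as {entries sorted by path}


Act: filer.crv[p=/plu/crali]
Obs: ok
Act: filer.etch[p=/plu/crali/flux; c=snol]
Obs: created
Act: filer.strike[p=/plu/crali]
Obs: ToolError: not empty
Act: filer.etch[p=/plu/vunust; c=plum]
Obs: created
Act: filer.crv[p=/plu/crali/vusomox]
Obs: ok
Act: filer.crv[p=/zepla]
Obs: ok
Act: filer.openup[p=/plu/crali/flux]
Obs: snol
Act: filer.crv[p=/plu/crali/tirafu]
Obs: ok

Answer: {plu/, plu/crali/, plu/crali/flux=snol, plu/fu=gruha}


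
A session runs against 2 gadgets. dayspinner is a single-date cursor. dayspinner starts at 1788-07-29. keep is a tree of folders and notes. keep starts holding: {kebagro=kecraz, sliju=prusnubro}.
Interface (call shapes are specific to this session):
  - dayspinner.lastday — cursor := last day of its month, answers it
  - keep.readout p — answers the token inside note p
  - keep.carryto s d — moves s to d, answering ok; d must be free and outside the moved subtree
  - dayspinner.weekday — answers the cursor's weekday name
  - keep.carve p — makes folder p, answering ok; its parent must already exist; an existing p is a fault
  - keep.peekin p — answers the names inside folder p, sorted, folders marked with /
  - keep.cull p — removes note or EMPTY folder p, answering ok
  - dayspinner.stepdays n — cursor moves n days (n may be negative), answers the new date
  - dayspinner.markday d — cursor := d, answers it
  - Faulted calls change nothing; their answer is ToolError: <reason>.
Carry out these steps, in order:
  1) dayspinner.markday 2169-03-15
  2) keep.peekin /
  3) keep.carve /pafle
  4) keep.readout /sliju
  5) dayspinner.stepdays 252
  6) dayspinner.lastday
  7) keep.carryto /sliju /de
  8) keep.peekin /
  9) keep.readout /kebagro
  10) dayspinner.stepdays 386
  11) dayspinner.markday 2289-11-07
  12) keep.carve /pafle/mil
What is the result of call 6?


-> dayspinner.markday(d=2169-03-15)
<- 2169-03-15
-> keep.peekin(p=/)
<- [kebagro, sliju]
-> keep.carve(p=/pafle)
<- ok
-> keep.readout(p=/sliju)
<- prusnubro
-> dayspinner.stepdays(n=252)
<- 2169-11-22
-> dayspinner.lastday()
<- 2169-11-30
-> keep.carryto(s=/sliju, d=/de)
<- ok
-> keep.peekin(p=/)
<- [de, kebagro, pafle/]
-> keep.readout(p=/kebagro)
<- kecraz
-> dayspinner.stepdays(n=386)
<- 2170-12-21
-> dayspinner.markday(d=2289-11-07)
<- 2289-11-07
-> keep.carve(p=/pafle/mil)
<- ok

Answer: 2169-11-30


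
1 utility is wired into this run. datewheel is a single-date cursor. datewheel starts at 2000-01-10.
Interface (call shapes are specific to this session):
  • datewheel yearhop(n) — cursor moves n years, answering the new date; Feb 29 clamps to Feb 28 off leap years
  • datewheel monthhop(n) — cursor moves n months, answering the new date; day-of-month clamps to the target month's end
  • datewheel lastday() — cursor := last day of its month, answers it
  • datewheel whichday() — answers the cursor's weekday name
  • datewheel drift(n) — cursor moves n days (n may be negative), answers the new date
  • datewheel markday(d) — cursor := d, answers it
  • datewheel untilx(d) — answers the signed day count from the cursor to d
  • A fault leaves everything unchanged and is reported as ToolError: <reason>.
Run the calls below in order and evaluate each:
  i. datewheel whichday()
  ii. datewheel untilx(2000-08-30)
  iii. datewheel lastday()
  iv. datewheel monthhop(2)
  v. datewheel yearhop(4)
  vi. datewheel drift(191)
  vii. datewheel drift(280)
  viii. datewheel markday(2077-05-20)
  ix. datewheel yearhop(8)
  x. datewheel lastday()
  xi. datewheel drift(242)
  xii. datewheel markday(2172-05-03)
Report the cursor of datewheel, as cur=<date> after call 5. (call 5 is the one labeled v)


I invoke datewheel whichday, → Monday.
Next I call datewheel untilx passing d=2000-08-30, and see 233.
Using datewheel lastday, and see 2000-01-31.
I try datewheel monthhop passing n=2, → 2000-03-31.
Calling datewheel yearhop passing n=4: 2004-03-31.
I invoke datewheel drift passing n=191, → 2004-10-08.
Calling datewheel drift passing n=280, — result: 2005-07-15.
I invoke datewheel markday passing d=2077-05-20, and observe 2077-05-20.
I run datewheel yearhop passing n=8, and get 2085-05-20.
I invoke datewheel lastday(), and observe 2085-05-31.
Then datewheel drift passing n=242, giving 2086-01-28.
I call datewheel markday passing d=2172-05-03, which returns 2172-05-03.

Answer: cur=2004-03-31


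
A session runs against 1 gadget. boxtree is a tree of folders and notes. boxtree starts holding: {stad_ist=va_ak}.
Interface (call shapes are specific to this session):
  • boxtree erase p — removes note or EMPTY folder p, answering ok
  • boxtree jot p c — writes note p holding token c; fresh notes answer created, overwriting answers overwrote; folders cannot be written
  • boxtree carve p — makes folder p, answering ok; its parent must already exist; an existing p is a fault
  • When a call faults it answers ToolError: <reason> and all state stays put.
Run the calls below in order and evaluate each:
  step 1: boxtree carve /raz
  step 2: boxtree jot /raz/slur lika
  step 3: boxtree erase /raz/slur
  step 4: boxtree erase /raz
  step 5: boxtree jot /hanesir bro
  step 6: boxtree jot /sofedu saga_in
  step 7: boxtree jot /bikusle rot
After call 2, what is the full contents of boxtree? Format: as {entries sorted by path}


I call boxtree carve on /raz, which returns ok.
I call boxtree jot on /raz/slur, lika, — result: created.
Then boxtree erase on /raz/slur, → ok.
I try boxtree erase on /raz, and observe ok.
Using boxtree jot on /hanesir, bro, → created.
I try boxtree jot on /sofedu, saga_in, yielding created.
Invoking boxtree jot on /bikusle, rot, yielding created.

Answer: {raz/, raz/slur=lika, stad_ist=va_ak}


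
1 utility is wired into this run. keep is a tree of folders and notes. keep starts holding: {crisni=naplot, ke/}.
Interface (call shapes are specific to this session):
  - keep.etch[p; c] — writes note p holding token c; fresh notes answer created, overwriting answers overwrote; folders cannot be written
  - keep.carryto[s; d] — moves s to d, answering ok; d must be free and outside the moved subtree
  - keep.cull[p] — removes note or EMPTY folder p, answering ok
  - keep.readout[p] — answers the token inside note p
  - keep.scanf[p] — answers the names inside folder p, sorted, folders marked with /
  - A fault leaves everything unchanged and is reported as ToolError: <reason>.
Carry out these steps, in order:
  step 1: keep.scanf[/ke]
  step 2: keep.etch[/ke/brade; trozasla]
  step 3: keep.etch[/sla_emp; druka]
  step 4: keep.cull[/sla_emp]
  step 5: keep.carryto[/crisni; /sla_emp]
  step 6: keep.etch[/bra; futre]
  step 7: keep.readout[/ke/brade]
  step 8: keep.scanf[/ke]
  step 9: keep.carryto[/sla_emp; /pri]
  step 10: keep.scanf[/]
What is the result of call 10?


Answer: [bra, ke/, pri]

Derivation:
[in] keep.scanf p='/ke'
[out] []
[in] keep.etch p='/ke/brade' c='trozasla'
[out] created
[in] keep.etch p='/sla_emp' c='druka'
[out] created
[in] keep.cull p='/sla_emp'
[out] ok
[in] keep.carryto s='/crisni' d='/sla_emp'
[out] ok
[in] keep.etch p='/bra' c='futre'
[out] created
[in] keep.readout p='/ke/brade'
[out] trozasla
[in] keep.scanf p='/ke'
[out] [brade]
[in] keep.carryto s='/sla_emp' d='/pri'
[out] ok
[in] keep.scanf p='/'
[out] [bra, ke/, pri]


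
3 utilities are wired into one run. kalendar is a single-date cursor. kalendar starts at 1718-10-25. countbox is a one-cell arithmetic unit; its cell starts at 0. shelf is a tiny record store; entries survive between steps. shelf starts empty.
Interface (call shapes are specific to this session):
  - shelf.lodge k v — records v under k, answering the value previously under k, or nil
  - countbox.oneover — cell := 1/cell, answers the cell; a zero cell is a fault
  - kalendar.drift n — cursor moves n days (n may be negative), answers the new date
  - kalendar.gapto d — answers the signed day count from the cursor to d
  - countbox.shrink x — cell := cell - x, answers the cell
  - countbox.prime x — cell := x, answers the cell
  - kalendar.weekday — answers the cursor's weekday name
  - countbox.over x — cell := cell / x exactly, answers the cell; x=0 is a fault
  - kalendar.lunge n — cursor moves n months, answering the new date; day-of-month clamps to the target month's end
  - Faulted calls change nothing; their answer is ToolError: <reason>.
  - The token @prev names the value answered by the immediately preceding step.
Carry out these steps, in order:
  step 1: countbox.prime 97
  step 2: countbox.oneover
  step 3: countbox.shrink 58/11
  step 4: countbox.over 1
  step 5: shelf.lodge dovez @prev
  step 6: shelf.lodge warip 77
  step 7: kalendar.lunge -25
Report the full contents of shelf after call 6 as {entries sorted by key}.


Answer: {dovez=-5615/1067, warip=77}

Derivation:
Act: countbox.prime[97]
Obs: 97
Act: countbox.oneover[]
Obs: 1/97
Act: countbox.shrink[58/11]
Obs: -5615/1067
Act: countbox.over[1]
Obs: -5615/1067
Act: shelf.lodge[dovez; @prev]
Obs: nil
Act: shelf.lodge[warip; 77]
Obs: nil
Act: kalendar.lunge[-25]
Obs: 1716-09-25
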